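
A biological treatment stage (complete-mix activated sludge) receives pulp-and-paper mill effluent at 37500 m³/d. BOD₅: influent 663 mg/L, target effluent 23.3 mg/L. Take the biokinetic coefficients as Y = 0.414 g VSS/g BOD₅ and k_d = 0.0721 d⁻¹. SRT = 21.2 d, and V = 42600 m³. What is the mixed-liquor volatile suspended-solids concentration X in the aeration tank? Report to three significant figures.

X = Y·Q·ΔS·θ_c / [V·(1 + k_d θ_c)] = 0.414 × 37500 × (663 − 23.3) × 21.2 / [42600 × (1 + 0.0721 × 21.2)] = 1955 mg/L.

X ≈ 1950 mg/L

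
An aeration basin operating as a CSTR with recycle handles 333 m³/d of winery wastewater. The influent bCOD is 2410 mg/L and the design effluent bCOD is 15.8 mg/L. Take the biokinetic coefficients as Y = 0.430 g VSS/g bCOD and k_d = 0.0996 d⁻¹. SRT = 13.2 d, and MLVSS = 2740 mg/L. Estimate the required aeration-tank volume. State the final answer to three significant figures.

Steady-state biomass mass balance: V·X·(1 + k_d·θ_c) = Y·Q·(S₀ − S)·θ_c, so V = 0.430 × 333 × (2410 − 15.8) × 13.2 / [2740 × (1 + 0.0996 × 13.2)] = 4.53×10^6 / 6342 = 713.5 m³.

V ≈ 714 m³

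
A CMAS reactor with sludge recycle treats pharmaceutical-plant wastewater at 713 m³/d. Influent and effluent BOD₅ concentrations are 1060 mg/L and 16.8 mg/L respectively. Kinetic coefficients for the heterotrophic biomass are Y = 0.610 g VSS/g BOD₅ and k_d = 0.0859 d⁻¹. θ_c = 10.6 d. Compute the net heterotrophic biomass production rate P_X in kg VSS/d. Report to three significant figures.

P_X ≈ 237 kg VSS/d

Y_obs = Y / (1 + k_d θ_c) = 0.610 / (1 + 0.0859 × 10.6) = 0.610 / 1.911 = 0.3193.
Mass of BOD₅ removed per day: Q(S₀ − S) = 713 × 1043 g/m³ = 743.8 kg/d.
Net biomass production P_X = Y_obs × Q·(S₀ − S) = 0.3193 × 743.8 = 237.5 kg VSS/d.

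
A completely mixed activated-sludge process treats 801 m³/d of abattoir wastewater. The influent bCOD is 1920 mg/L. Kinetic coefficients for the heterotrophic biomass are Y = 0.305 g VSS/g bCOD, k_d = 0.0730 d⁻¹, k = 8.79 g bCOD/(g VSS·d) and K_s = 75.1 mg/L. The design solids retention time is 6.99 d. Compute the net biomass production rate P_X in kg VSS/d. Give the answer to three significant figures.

From the Monod/SRT balance for a CMAS, S = K_s·(1+k_d θ_c)/[θ_c·(Y k − k_d) − 1] = 75.1 × (1 + 0.0730 × 6.99) / [6.99 × (0.305 × 8.79 − 0.0730) − 1] = 113.4 / 17.23 = 6.583 mg/L.
The observed yield is Y_obs = Y/(1 + k_d·θ_c) = 0.305 / (1 + 0.0730 × 6.99) = 0.305 / 1.510 = 0.2020 g VSS per g bCOD removed.
Mass of bCOD removed per day: Q(S₀ − S) = 801 × 1913 g/m³ = 1533 kg/d.
Biomass produced: P_X = Y_obs·Q·ΔS = 0.2020 × 1533 ≈ 309.5 kg VSS/d.

P_X ≈ 310 kg VSS/d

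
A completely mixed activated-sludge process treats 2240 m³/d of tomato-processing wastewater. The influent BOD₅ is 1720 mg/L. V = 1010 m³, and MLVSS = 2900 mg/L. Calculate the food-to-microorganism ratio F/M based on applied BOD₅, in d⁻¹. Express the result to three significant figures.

F/M ≈ 1.32 d⁻¹

Food-to-microorganism ratio F/M = Q S₀ / (V X) = 2240 × 1720 / (1010 × 2900) = 1.315 d⁻¹.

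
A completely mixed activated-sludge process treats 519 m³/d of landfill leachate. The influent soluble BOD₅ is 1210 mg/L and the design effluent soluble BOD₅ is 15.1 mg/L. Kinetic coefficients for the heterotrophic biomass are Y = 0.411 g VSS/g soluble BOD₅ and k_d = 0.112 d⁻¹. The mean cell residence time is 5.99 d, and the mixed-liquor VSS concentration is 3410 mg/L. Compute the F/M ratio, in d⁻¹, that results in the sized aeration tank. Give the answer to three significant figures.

F/M ≈ 0.687 d⁻¹

Steady-state biomass mass balance: V·X·(1 + k_d·θ_c) = Y·Q·(S₀ − S)·θ_c, so V = 0.411 × 519 × (1210 − 15.1) × 5.99 / [3410 × (1 + 0.112 × 5.99)] = 1.53×10^6 / 5698 = 268.0 m³.
F/M = Q·S₀ / (V·X) = 519 × 1210 / (268.0 × 3410) = 0.6873 g soluble BOD₅·(g VSS·d)⁻¹.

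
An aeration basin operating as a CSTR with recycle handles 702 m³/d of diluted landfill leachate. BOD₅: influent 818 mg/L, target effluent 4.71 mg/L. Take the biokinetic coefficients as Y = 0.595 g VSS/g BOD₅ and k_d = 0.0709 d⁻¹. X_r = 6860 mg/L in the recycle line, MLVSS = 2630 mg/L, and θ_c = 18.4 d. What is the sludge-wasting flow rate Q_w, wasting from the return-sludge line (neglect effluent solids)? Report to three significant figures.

Q_w ≈ 21.5 m³/d

From the SRT design equation V = Y Q (S₀−S) θ_c / [X (1 + k_d θ_c)] = 0.595 × 702 × (818 − 4.71) × 18.4 / [2630 × (1 + 0.0709 × 18.4)] = 6.25×10^6 / 6061 = 1031 m³.
Q_w = (V·X)/(θ_c X_r) = 1031 × 2630 / (18.4 × 6860) = 21.49 m³/d.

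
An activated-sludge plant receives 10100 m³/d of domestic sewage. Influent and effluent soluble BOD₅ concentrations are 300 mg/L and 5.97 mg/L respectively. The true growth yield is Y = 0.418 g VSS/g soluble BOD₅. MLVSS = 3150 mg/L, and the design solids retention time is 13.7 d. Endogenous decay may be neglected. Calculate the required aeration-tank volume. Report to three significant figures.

With k_d = 0 the design equation reduces to V = Y Q (S₀−S) θ_c / X = 0.418 × 10100 × (300 − 5.97) × 13.7 / 3150 = 5399 m³.

V ≈ 5400 m³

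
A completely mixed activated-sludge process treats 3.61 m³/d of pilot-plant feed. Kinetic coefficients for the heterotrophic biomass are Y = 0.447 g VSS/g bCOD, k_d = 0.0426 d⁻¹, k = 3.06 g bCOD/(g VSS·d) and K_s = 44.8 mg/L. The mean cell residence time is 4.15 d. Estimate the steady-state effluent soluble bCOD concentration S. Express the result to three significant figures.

For a completely mixed reactor with recycle the Lawrence–McCarty relation gives S = K_s·(1 + k_d·θ_c) / [θ_c·(Y·k − k_d) − 1] = 44.8 × (1 + 0.0426 × 4.15) / [4.15 × (0.447 × 3.06 − 0.0426) − 1] = 52.72 / 4.500 = 11.72 mg/L.

S ≈ 11.7 mg/L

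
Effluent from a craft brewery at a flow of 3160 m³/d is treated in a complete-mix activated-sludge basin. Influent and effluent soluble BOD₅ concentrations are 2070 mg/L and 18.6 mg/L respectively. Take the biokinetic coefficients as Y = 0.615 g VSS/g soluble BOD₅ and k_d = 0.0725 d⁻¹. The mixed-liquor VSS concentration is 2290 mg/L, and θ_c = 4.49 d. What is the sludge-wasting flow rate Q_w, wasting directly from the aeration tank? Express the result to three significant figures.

Q_w ≈ 1310 m³/d

Rearranging the biomass balance for a CMAS with decay, V = Y·Q·ΔS·θ_c / [X·(1+k_d θ_c)] = 0.615 × 3160 × (2070 − 18.6) × 4.49 / [2290 × (1 + 0.0725 × 4.49)] = 1.79×10^7 / 3035 = 5897 m³.
With mixed-liquor wasting, θ_c = V/Q_w, so Q_w = V/θ_c = 5897/4.49 = 1313 m³/d.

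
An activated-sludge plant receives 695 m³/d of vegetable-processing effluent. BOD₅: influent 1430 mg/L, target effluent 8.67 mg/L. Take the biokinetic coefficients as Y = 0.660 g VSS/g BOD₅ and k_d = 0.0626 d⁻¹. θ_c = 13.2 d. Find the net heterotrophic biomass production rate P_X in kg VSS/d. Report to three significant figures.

Y_obs = Y / (1 + k_d θ_c) = 0.660 / (1 + 0.0626 × 13.2) = 0.660 / 1.826 = 0.3614.
Mass of BOD₅ removed per day: Q(S₀ − S) = 695 × 1421 g/m³ = 987.8 kg/d.
P_X = Y_obs · Q(S₀ − S) = 0.3614 × 987.8 = 357.0 kg VSS/d.

P_X ≈ 357 kg VSS/d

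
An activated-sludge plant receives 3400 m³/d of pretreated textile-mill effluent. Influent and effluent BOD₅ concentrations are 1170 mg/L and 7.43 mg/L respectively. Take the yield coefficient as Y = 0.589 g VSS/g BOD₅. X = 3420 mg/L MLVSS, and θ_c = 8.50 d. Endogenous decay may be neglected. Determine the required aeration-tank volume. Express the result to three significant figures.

V ≈ 5790 m³

With k_d = 0 the design equation reduces to V = Y Q (S₀−S) θ_c / X = 0.589 × 3400 × (1170 − 7.43) × 8.50 / 3420 = 5786 m³.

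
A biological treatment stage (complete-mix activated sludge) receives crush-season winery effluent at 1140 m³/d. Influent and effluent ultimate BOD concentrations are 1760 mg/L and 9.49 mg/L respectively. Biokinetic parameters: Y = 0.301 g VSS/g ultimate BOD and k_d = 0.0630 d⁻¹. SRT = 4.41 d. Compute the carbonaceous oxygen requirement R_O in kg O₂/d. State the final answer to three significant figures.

R_O ≈ 1330 kg O₂/d

Y_obs = Y / (1 + k_d θ_c) = 0.301 / (1 + 0.0630 × 4.41) = 0.301 / 1.278 = 0.2356.
ΔS = 1760 − 9.49 = 1751 mg/L, so the substrate removal rate is 1140 × 1751/1000 = 1996 kg ultimate BOD/d.
Biomass synthesised: P_X = Y_obs × 1996 = 470.1 kg VSS/d.
Carbonaceous O₂ demand = substrate oxidised − cell-mass equivalent = 1996 − 1.42 × 470.1 = 1328 kg O₂/d.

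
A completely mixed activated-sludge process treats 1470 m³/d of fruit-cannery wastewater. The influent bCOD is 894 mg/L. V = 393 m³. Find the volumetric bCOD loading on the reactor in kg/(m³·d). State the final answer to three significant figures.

L_v ≈ 3.34 kg bCOD/(m³·d)

L_v = Q S₀ / V = 1470 × 894 × 10⁻³ / 393.0 = 3.344 kg/(m³·d).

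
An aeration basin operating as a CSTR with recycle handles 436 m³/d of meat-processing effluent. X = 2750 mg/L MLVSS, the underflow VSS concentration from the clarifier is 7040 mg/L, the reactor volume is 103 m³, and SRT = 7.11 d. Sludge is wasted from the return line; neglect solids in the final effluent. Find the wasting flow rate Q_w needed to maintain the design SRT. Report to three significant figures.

Q_w = (V·X)/(θ_c X_r) = 103.0 × 2750 / (7.11 × 7040) = 5.659 m³/d.

Q_w ≈ 5.66 m³/d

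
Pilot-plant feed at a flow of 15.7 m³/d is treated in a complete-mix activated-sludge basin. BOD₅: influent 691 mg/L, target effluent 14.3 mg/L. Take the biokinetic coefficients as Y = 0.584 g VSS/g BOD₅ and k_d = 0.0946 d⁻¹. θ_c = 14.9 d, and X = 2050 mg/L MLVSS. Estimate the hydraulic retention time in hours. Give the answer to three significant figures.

τ ≈ 28.6 h

Steady-state biomass mass balance: V·X·(1 + k_d·θ_c) = Y·Q·(S₀ − S)·θ_c, so V = 0.584 × 15.7 × (691 − 14.3) × 14.9 / [2050 × (1 + 0.0946 × 14.9)] = 9.24×10^4 / 4940 = 18.72 m³.
Hydraulic retention time τ = V/Q = 18.72 / 15.7 = 1.192 d = 28.61 h.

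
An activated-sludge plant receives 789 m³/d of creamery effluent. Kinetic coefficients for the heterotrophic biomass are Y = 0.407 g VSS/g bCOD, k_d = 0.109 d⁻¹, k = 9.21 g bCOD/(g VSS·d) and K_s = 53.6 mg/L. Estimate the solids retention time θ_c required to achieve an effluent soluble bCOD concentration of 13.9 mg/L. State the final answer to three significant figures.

At the target effluent, Y k S/(K_s+S) = 0.407×9.21×13.9/67.50 = 0.7719 d⁻¹.
1/θ_c = 0.7719 − 0.109 = 0.6629 d⁻¹, so θ_c = 1.509 d.

θ_c ≈ 1.51 d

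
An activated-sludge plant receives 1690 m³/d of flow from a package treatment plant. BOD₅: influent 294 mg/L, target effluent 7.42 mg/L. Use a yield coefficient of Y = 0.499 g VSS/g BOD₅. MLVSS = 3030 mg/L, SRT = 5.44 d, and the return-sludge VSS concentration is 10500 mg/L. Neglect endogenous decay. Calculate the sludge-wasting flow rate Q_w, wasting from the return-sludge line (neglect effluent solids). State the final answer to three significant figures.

With k_d = 0 the design equation reduces to V = Y Q (S₀−S) θ_c / X = 0.499 × 1690 × (294 − 7.42) × 5.44 / 3030 = 433.9 m³.
θ_c = V·X/(Q_w·X_r) when wasting from the recycle, so Q_w = V·X/(θ_c·X_r) = 433.9 × 3030 / (5.44 × 10500) = 23.02 m³/d.

Q_w ≈ 23.0 m³/d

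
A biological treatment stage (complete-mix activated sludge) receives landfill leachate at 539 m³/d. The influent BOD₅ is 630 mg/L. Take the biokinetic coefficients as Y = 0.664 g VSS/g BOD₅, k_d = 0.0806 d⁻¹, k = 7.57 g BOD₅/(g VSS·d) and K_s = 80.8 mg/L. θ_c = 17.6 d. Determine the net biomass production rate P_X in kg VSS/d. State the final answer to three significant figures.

P_X ≈ 92.9 kg VSS/d

For a completely mixed reactor with recycle the Lawrence–McCarty relation gives S = K_s·(1 + k_d·θ_c) / [θ_c·(Y·k − k_d) − 1] = 80.8 × (1 + 0.0806 × 17.6) / [17.6 × (0.664 × 7.57 − 0.0806) − 1] = 195.4 / 86.05 = 2.271 mg/L.
The observed yield is Y_obs = Y/(1 + k_d·θ_c) = 0.664 / (1 + 0.0806 × 17.6) = 0.664 / 2.419 = 0.2745 g VSS per g BOD₅ removed.
Substrate removed = Q·(S₀ − S) = 539 m³/d × (630 − 2.27) g/m³ = 3.38×10^5 g/d = 338.3 kg/d.
So the net sludge growth is P_X = 0.2745 × 338.3 = 92.89 kg VSS/d.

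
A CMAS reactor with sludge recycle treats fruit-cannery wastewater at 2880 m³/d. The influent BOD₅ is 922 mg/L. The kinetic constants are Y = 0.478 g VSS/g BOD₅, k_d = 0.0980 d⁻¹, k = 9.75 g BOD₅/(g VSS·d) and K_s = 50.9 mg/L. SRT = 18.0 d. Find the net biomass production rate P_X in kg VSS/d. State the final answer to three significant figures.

P_X ≈ 458 kg VSS/d

Effluent substrate depends only on kinetics and SRT: S = K_s(1 + k_d θ_c) / [θ_c(Yk − k_d) − 1] = 50.9 × (1 + 0.0980 × 18.0) / [18.0 × (0.478 × 9.75 − 0.0980) − 1] = 140.7 / 81.12 = 1.734 mg/L.
Observed yield with endogenous decay: Y_obs = Y / (1 + k_d·θ_c) = 0.478 / (1 + 0.0980 × 18.0) = 0.478 / 2.764 = 0.1729 g VSS/g BOD₅.
Q·(S₀ − S) = 2880 × (922 − 1.73) × 10⁻³ = 2650 kg/d removed.
Biomass produced: P_X = Y_obs·Q·ΔS = 0.1729 × 2650 ≈ 458.4 kg VSS/d.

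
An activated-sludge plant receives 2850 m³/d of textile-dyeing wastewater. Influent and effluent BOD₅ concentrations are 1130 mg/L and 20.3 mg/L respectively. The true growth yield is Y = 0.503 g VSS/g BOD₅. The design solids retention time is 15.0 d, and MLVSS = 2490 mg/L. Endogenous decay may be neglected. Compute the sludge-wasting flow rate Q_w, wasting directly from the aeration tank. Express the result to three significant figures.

Q_w ≈ 639 m³/d

Biomass mass balance (decay neglected): V·X = Y·Q·(S₀ − S)·θ_c, so V = 0.503 × 2850 × (1130 − 20.3) × 15.0 / 2490 = 9583 m³.
For wasting at MLVSS concentration, Q_w = V/θ_c = 9583/15.0 = 638.9 m³/d.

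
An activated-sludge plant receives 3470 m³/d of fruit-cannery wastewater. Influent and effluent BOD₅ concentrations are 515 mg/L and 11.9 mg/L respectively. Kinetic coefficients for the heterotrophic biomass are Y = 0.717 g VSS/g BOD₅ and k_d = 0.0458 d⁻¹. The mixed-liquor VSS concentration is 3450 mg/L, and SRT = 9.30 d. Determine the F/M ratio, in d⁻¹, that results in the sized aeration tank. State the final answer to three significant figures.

F/M ≈ 0.219 d⁻¹

Rearranging the biomass balance for a CMAS with decay, V = Y·Q·ΔS·θ_c / [X·(1+k_d θ_c)] = 0.717 × 3470 × (515 − 11.9) × 9.30 / [3450 × (1 + 0.0458 × 9.30)] = 1.16×10^7 / 4919 = 2366 m³.
F/M = applied load / biomass = Q·S₀/(V·X) = 3470 × 515 / (2366 × 3450) = 0.2189 d⁻¹.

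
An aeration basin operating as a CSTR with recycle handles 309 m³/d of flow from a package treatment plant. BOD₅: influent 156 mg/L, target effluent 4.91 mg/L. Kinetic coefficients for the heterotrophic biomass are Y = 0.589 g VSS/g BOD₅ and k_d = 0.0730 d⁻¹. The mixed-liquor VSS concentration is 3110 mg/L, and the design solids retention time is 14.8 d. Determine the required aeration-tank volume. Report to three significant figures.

V ≈ 62.9 m³

From the SRT design equation V = Y Q (S₀−S) θ_c / [X (1 + k_d θ_c)] = 0.589 × 309 × (156 − 4.91) × 14.8 / [3110 × (1 + 0.0730 × 14.8)] = 4.07×10^5 / 6470 = 62.90 m³.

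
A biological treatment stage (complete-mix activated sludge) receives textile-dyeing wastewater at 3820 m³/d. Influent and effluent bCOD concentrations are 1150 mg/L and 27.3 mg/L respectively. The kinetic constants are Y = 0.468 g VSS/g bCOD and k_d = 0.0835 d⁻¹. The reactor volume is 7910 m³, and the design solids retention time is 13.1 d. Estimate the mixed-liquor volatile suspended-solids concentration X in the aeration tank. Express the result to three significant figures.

X ≈ 1590 mg/L

Solving the biomass balance for X: X = Y Q (S₀−S) θ_c / [V (1+k_d θ_c)] = 0.468 × 3820 × (1150 − 27.3) × 13.1 / [7910 × (1 + 0.0835 × 13.1)] = 1588 mg/L.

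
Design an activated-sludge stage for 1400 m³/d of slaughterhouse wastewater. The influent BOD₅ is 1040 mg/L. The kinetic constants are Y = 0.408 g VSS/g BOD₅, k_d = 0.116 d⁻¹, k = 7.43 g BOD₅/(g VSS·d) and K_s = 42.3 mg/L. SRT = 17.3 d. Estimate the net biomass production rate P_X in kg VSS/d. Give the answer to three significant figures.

From the Monod/SRT balance for a CMAS, S = K_s·(1+k_d θ_c)/[θ_c·(Y k − k_d) − 1] = 42.3 × (1 + 0.116 × 17.3) / [17.3 × (0.408 × 7.43 − 0.116) − 1] = 127.2 / 49.44 = 2.573 mg/L.
The observed yield is Y_obs = Y/(1 + k_d·θ_c) = 0.408 / (1 + 0.116 × 17.3) = 0.408 / 3.007 = 0.1357 g VSS per g BOD₅ removed.
Substrate removed = Q·(S₀ − S) = 1400 m³/d × (1040 − 2.57) g/m³ = 1.45×10^6 g/d = 1452 kg/d.
Biomass produced: P_X = Y_obs·Q·ΔS = 0.1357 × 1452 ≈ 197.1 kg VSS/d.

P_X ≈ 197 kg VSS/d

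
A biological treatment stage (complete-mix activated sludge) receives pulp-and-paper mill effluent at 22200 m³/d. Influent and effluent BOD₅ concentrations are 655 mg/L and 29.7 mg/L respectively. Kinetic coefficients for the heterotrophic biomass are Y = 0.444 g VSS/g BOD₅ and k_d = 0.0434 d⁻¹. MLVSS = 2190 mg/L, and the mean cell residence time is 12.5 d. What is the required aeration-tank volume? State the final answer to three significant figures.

V ≈ 22800 m³

From the SRT design equation V = Y Q (S₀−S) θ_c / [X (1 + k_d θ_c)] = 0.444 × 22200 × (655 − 29.7) × 12.5 / [2190 × (1 + 0.0434 × 12.5)] = 7.7×10^7 / 3378 = 22807 m³.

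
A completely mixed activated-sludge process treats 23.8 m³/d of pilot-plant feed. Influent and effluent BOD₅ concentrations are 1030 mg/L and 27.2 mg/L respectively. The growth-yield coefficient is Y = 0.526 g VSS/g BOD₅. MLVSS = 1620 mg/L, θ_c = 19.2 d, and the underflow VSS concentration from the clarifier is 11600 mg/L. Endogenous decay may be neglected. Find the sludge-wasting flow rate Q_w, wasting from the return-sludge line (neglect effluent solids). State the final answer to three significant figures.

Q_w ≈ 1.08 m³/d

Biomass mass balance (decay neglected): V·X = Y·Q·(S₀ − S)·θ_c, so V = 0.526 × 23.8 × (1030 − 27.2) × 19.2 / 1620 = 148.8 m³.
θ_c = V·X/(Q_w·X_r) when wasting from the recycle, so Q_w = V·X/(θ_c·X_r) = 148.8 × 1620 / (19.2 × 11600) = 1.082 m³/d.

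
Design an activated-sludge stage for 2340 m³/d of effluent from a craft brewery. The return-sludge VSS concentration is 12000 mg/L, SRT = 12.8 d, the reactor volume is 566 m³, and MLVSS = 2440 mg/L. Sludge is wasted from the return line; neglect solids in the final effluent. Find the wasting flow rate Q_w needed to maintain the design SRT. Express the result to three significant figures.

Q_w ≈ 8.99 m³/d

Q_w = (V·X)/(θ_c X_r) = 566.0 × 2440 / (12.8 × 12000) = 8.991 m³/d.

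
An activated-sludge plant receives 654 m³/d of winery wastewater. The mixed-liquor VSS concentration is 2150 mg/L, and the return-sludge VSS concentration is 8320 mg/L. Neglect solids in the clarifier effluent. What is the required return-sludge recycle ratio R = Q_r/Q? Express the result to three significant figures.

Mass balance around the secondary clarifier (neglecting effluent solids): R = X / (X_r − X) = 2150 / (8320 − 2150) = 0.3485.

R ≈ 0.348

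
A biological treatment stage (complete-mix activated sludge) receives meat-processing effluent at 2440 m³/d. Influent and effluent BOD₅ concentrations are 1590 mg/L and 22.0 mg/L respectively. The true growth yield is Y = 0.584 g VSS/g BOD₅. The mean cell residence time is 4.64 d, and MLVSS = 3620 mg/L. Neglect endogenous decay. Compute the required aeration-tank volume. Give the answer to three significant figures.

V ≈ 2860 m³

V·X = Y·Q·ΔS·θ_c gives V = 0.584 × 2440 × (1590 − 22.0) × 4.64 / 3620 = 2864 m³.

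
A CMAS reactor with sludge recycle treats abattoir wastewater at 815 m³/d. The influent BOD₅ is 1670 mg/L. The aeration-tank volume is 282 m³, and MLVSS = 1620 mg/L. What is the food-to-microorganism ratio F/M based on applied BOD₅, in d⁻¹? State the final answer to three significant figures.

F/M ≈ 2.98 d⁻¹

Food-to-microorganism ratio F/M = Q S₀ / (V X) = 815 × 1670 / (282.0 × 1620) = 2.979 d⁻¹.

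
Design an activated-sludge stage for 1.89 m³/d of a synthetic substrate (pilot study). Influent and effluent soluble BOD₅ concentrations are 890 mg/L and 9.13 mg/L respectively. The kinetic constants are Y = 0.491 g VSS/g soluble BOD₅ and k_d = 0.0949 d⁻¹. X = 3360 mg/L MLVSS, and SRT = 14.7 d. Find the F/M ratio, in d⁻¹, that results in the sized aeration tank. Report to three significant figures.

F/M ≈ 0.335 d⁻¹

From the SRT design equation V = Y Q (S₀−S) θ_c / [X (1 + k_d θ_c)] = 0.491 × 1.89 × (890 − 9.13) × 14.7 / [3360 × (1 + 0.0949 × 14.7)] = 1.2×10^4 / 8047 = 1.493 m³.
Food-to-microorganism ratio F/M = Q S₀ / (V X) = 1.89 × 890 / (1.493 × 3360) = 0.3353 d⁻¹.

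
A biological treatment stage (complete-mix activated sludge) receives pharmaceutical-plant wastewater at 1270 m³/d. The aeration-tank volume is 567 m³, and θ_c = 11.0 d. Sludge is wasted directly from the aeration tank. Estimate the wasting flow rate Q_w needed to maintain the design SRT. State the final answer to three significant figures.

Q_w ≈ 51.5 m³/d

For wasting at MLVSS concentration, Q_w = V/θ_c = 567.0/11.0 = 51.55 m³/d.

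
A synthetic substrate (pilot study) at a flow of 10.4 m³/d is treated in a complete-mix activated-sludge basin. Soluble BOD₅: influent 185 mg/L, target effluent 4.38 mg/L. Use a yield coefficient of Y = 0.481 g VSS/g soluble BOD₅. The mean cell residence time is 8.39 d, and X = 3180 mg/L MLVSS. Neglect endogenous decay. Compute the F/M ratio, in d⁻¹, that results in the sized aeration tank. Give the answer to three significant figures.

F/M ≈ 0.254 d⁻¹

With k_d = 0 the design equation reduces to V = Y Q (S₀−S) θ_c / X = 0.481 × 10.4 × (185 − 4.38) × 8.39 / 3180 = 2.384 m³.
F/M = applied load / biomass = Q·S₀/(V·X) = 10.4 × 185 / (2.384 × 3180) = 0.2538 d⁻¹.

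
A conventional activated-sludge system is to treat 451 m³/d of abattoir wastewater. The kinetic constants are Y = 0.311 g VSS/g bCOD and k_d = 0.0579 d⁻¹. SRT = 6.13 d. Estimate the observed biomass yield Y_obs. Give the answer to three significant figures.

Y_obs ≈ 0.230 g VSS/g bCOD

Correct the yield for decay: Y_obs = Y/(1 + k_d θ_c) = 0.311 / (1 + 0.0579 × 6.13) = 0.311 / 1.355 = 0.2295.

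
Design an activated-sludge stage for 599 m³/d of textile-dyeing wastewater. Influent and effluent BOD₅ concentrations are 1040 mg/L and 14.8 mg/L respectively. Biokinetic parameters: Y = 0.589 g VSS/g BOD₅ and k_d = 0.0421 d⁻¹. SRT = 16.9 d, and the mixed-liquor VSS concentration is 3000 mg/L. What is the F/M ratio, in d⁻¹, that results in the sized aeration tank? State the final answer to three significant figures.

F/M ≈ 0.174 d⁻¹

From the SRT design equation V = Y Q (S₀−S) θ_c / [X (1 + k_d θ_c)] = 0.589 × 599 × (1040 − 14.8) × 16.9 / [3000 × (1 + 0.0421 × 16.9)] = 6.11×10^6 / 5134 = 1191 m³.
F/M = Q·S₀ / (V·X) = 599 × 1040 / (1191 × 3000) = 0.1744 g BOD₅·(g VSS·d)⁻¹.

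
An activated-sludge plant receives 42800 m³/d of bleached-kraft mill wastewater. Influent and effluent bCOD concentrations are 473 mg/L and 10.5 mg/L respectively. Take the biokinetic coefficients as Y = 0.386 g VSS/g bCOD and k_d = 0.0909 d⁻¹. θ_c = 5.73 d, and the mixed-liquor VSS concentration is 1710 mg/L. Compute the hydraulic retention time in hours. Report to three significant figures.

τ ≈ 9.44 h

Steady-state biomass mass balance: V·X·(1 + k_d·θ_c) = Y·Q·(S₀ − S)·θ_c, so V = 0.386 × 42800 × (473 − 10.5) × 5.73 / [1710 × (1 + 0.0909 × 5.73)] = 4.38×10^7 / 2601 = 16835 m³.
Hydraulic retention time τ = V/Q = 16835 / 42800 = 0.3933 d = 9.440 h.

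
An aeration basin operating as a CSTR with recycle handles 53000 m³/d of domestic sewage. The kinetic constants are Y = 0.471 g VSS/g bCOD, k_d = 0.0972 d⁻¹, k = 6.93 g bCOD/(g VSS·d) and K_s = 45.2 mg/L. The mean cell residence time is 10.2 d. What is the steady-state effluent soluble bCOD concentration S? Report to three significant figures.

S ≈ 2.88 mg/L

From the Monod/SRT balance for a CMAS, S = K_s·(1+k_d θ_c)/[θ_c·(Y k − k_d) − 1] = 45.2 × (1 + 0.0972 × 10.2) / [10.2 × (0.471 × 6.93 − 0.0972) − 1] = 90.01 / 31.30 = 2.876 mg/L.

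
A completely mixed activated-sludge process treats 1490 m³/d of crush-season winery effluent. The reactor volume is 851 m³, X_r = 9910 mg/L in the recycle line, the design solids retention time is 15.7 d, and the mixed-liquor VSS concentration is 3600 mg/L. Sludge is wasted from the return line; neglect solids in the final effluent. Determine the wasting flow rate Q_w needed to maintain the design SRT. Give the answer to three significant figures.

Q_w = (V·X)/(θ_c X_r) = 851.0 × 3600 / (15.7 × 9910) = 19.69 m³/d.

Q_w ≈ 19.7 m³/d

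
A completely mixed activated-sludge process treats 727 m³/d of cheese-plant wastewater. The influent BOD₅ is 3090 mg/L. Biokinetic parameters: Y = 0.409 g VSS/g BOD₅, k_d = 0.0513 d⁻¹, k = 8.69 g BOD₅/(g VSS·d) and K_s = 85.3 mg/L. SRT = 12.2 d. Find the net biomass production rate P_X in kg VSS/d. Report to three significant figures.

For a completely mixed reactor with recycle the Lawrence–McCarty relation gives S = K_s·(1 + k_d·θ_c) / [θ_c·(Y·k − k_d) − 1] = 85.3 × (1 + 0.0513 × 12.2) / [12.2 × (0.409 × 8.69 − 0.0513) − 1] = 138.7 / 41.74 = 3.323 mg/L.
Observed yield with endogenous decay: Y_obs = Y / (1 + k_d·θ_c) = 0.409 / (1 + 0.0513 × 12.2) = 0.409 / 1.626 = 0.2516 g VSS/g BOD₅.
Q·(S₀ − S) = 727 × (3090 − 3.32) × 10⁻³ = 2244 kg/d removed.
Biomass produced: P_X = Y_obs·Q·ΔS = 0.2516 × 2244 ≈ 564.5 kg VSS/d.

P_X ≈ 565 kg VSS/d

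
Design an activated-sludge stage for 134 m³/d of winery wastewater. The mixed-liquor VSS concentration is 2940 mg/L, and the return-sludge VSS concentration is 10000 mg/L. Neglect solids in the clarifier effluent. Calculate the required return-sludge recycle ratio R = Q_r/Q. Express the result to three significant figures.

Mass balance around the secondary clarifier (neglecting effluent solids): R = X / (X_r − X) = 2940 / (10000 − 2940) = 0.4164.

R ≈ 0.416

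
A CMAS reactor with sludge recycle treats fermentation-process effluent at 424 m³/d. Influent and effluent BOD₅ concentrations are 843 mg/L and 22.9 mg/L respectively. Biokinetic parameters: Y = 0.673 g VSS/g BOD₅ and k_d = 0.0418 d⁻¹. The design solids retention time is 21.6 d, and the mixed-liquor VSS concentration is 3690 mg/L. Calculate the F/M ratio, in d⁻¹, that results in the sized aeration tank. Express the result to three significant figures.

F/M ≈ 0.135 d⁻¹

From the SRT design equation V = Y Q (S₀−S) θ_c / [X (1 + k_d θ_c)] = 0.673 × 424 × (843 − 22.9) × 21.6 / [3690 × (1 + 0.0418 × 21.6)] = 5.05×10^6 / 7022 = 719.9 m³.
Food-to-microorganism ratio F/M = Q S₀ / (V X) = 424 × 843 / (719.9 × 3690) = 0.1346 d⁻¹.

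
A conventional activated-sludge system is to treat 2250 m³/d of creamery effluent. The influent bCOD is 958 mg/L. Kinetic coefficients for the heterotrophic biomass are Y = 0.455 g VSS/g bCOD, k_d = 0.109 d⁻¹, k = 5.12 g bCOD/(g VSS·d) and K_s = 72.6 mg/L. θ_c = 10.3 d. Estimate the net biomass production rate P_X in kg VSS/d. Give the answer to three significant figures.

P_X ≈ 459 kg VSS/d

From the Monod/SRT balance for a CMAS, S = K_s·(1+k_d θ_c)/[θ_c·(Y k − k_d) − 1] = 72.6 × (1 + 0.109 × 10.3) / [10.3 × (0.455 × 5.12 − 0.109) − 1] = 154.1 / 21.87 = 7.046 mg/L.
Correct the yield for decay: Y_obs = Y/(1 + k_d θ_c) = 0.455 / (1 + 0.109 × 10.3) = 0.455 / 2.123 = 0.2143.
ΔS = 958 − 7.05 = 951.0 mg/L, so the substrate removal rate is 2250 × 951.0/1000 = 2140 kg bCOD/d.
So the net sludge growth is P_X = 0.2143 × 2140 = 458.6 kg VSS/d.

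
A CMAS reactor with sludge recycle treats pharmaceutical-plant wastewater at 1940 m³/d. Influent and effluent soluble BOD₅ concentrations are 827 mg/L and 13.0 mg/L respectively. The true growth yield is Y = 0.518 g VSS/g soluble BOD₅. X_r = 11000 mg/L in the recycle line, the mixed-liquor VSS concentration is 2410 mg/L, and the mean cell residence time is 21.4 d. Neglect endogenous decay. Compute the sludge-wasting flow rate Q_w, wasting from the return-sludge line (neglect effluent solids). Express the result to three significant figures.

Q_w ≈ 74.4 m³/d

With k_d = 0 the design equation reduces to V = Y Q (S₀−S) θ_c / X = 0.518 × 1940 × (827 − 13.0) × 21.4 / 2410 = 7264 m³.
Q_w = (V·X)/(θ_c X_r) = 7264 × 2410 / (21.4 × 11000) = 74.36 m³/d.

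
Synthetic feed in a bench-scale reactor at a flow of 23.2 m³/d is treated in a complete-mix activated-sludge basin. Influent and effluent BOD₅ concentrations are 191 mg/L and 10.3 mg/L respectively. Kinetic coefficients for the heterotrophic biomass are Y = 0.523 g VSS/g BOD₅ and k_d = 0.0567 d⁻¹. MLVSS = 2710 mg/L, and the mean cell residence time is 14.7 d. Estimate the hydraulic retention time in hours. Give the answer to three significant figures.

τ ≈ 6.71 h

Steady-state biomass mass balance: V·X·(1 + k_d·θ_c) = Y·Q·(S₀ − S)·θ_c, so V = 0.523 × 23.2 × (191 − 10.3) × 14.7 / [2710 × (1 + 0.0567 × 14.7)] = 3.22×10^4 / 4969 = 6.487 m³.
Hydraulic retention time τ = V/Q = 6.487 / 23.2 = 0.2796 d = 6.710 h.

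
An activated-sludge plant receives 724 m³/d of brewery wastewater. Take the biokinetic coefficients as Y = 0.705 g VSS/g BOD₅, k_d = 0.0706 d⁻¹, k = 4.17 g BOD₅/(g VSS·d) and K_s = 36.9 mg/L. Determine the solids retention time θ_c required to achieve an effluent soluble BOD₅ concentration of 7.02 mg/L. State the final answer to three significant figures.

Specific growth rate at S = 7.02 mg/L: μ = YkS/(K_s+S) = 0.705·4.17·7.02/(36.9+7.02) = 0.4699 d⁻¹.
1/θ_c = 0.4699 − 0.0706 = 0.3993 d⁻¹, so θ_c = 2.504 d.

θ_c ≈ 2.50 d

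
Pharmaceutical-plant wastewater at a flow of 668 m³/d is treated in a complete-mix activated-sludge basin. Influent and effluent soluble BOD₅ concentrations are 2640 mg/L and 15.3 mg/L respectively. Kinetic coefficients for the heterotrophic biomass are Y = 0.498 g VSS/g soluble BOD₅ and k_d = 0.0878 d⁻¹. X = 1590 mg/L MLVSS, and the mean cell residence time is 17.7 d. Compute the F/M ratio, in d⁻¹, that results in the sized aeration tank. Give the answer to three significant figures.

From the SRT design equation V = Y Q (S₀−S) θ_c / [X (1 + k_d θ_c)] = 0.498 × 668 × (2640 − 15.3) × 17.7 / [1590 × (1 + 0.0878 × 17.7)] = 1.55×10^7 / 4061 = 3806 m³.
F/M = applied load / biomass = Q·S₀/(V·X) = 668 × 2640 / (3806 × 1590) = 0.2914 d⁻¹.

F/M ≈ 0.291 d⁻¹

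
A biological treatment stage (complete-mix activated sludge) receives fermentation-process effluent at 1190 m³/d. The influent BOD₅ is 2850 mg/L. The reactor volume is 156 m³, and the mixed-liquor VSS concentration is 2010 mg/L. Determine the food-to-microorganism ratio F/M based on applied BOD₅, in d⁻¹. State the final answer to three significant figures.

F/M ≈ 10.8 d⁻¹

F/M = applied load / biomass = Q·S₀/(V·X) = 1190 × 2850 / (156.0 × 2010) = 10.82 d⁻¹.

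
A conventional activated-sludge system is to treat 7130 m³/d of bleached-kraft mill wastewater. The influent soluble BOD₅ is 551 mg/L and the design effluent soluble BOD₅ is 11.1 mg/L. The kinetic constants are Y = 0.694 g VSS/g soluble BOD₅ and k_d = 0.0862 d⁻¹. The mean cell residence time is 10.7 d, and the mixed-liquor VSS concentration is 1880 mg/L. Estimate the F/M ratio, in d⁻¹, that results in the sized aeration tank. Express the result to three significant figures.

F/M ≈ 0.264 d⁻¹

From the SRT design equation V = Y Q (S₀−S) θ_c / [X (1 + k_d θ_c)] = 0.694 × 7130 × (551 − 11.1) × 10.7 / [1880 × (1 + 0.0862 × 10.7)] = 2.86×10^7 / 3614 = 7910 m³.
Food-to-microorganism ratio F/M = Q S₀ / (V X) = 7130 × 551 / (7910 × 1880) = 0.2642 d⁻¹.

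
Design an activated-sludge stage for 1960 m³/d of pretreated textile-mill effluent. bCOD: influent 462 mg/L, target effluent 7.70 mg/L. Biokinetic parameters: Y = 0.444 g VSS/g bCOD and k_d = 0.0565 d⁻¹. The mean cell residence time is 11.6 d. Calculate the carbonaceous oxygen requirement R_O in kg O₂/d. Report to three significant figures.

R_O ≈ 551 kg O₂/d

Observed yield with endogenous decay: Y_obs = Y / (1 + k_d·θ_c) = 0.444 / (1 + 0.0565 × 11.6) = 0.444 / 1.655 = 0.2682 g VSS/g bCOD.
Mass of bCOD removed per day: Q(S₀ − S) = 1960 × 454.3 g/m³ = 890.4 kg/d.
P_X = Y_obs·Q·(S₀ − S) = 0.2682 × 890.4 = 238.8 kg VSS/d.
Carbonaceous O₂ demand = substrate oxidised − cell-mass equivalent = 890.4 − 1.42 × 238.8 = 551.3 kg O₂/d.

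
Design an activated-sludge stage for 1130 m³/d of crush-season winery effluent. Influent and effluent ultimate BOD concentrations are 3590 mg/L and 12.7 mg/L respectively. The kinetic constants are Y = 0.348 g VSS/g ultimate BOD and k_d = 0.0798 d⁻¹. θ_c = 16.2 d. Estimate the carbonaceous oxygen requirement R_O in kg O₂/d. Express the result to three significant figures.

R_O ≈ 3170 kg O₂/d

Observed yield with endogenous decay: Y_obs = Y / (1 + k_d·θ_c) = 0.348 / (1 + 0.0798 × 16.2) = 0.348 / 2.293 = 0.1518 g VSS/g ultimate BOD.
Q·(S₀ − S) = 1130 × (3590 − 12.7) × 10⁻³ = 4042 kg/d removed.
Net sludge production P_X = 0.1518 × 4042 = 613.6 kg VSS/d.
R_O = Q·(S₀ − S) − 1.42·P_X = 4042 − 1.42 × 613.6 = 3171 kg O₂/d.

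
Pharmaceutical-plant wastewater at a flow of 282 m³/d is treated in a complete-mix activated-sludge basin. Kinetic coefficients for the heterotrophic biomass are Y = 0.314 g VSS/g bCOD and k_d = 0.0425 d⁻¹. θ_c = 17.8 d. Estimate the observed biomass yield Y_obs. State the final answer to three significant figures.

Y_obs ≈ 0.179 g VSS/g bCOD

The observed yield is Y_obs = Y/(1 + k_d·θ_c) = 0.314 / (1 + 0.0425 × 17.8) = 0.314 / 1.756 = 0.1788 g VSS per g bCOD removed.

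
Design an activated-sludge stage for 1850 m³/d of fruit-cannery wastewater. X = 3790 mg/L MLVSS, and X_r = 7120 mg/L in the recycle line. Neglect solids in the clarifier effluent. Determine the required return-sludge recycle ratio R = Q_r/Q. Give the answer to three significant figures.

R ≈ 1.14

R = Q_r/Q = X/(X_r − X) = 3790 / (7120 − 3790) = 1.138.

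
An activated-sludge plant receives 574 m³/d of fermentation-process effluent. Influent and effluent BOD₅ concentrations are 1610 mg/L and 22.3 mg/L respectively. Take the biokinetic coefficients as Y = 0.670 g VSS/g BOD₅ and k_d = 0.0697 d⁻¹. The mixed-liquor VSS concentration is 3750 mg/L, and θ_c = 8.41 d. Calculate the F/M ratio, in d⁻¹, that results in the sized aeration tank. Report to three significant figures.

F/M ≈ 0.285 d⁻¹

Rearranging the biomass balance for a CMAS with decay, V = Y·Q·ΔS·θ_c / [X·(1+k_d θ_c)] = 0.670 × 574 × (1610 − 22.3) × 8.41 / [3750 × (1 + 0.0697 × 8.41)] = 5.14×10^6 / 5948 = 863.3 m³.
F/M = Q·S₀ / (V·X) = 574 × 1610 / (863.3 × 3750) = 0.2855 g BOD₅·(g VSS·d)⁻¹.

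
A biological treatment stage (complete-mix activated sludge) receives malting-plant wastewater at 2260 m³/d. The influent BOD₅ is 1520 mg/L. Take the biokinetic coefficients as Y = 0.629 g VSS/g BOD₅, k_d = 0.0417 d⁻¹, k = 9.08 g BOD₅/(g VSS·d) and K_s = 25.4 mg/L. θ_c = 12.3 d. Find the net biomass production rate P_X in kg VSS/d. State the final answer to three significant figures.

For a completely mixed reactor with recycle the Lawrence–McCarty relation gives S = K_s·(1 + k_d·θ_c) / [θ_c·(Y·k − k_d) − 1] = 25.4 × (1 + 0.0417 × 12.3) / [12.3 × (0.629 × 9.08 − 0.0417) − 1] = 38.43 / 68.74 = 0.5591 mg/L.
Observed yield with endogenous decay: Y_obs = Y / (1 + k_d·θ_c) = 0.629 / (1 + 0.0417 × 12.3) = 0.629 / 1.513 = 0.4158 g VSS/g BOD₅.
ΔS = 1520 − 0.559 = 1519 mg/L, so the substrate removal rate is 2260 × 1519/1000 = 3434 kg BOD₅/d.
P_X = Y_obs · Q(S₀ − S) = 0.4158 × 3434 = 1428 kg VSS/d.

P_X ≈ 1430 kg VSS/d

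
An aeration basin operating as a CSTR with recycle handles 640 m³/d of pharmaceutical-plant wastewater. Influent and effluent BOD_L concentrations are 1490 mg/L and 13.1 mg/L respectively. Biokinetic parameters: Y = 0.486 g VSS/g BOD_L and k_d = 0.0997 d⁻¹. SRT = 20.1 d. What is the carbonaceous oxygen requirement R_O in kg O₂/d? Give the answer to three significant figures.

R_O ≈ 728 kg O₂/d

Y_obs = Y / (1 + k_d θ_c) = 0.486 / (1 + 0.0997 × 20.1) = 0.486 / 3.004 = 0.1618.
Mass of BOD_L removed per day: Q(S₀ − S) = 640 × 1477 g/m³ = 945.2 kg/d.
P_X = Y_obs·Q·(S₀ − S) = 0.1618 × 945.2 = 152.9 kg VSS/d.
Carbonaceous O₂ demand = substrate oxidised − cell-mass equivalent = 945.2 − 1.42 × 152.9 = 728.1 kg O₂/d.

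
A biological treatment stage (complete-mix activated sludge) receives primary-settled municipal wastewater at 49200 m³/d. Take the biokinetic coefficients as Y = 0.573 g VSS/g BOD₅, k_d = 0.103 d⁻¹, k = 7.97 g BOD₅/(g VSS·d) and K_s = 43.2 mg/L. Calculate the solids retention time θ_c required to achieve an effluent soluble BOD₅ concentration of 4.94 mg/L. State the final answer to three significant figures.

At the target effluent, Y k S/(K_s+S) = 0.573×7.97×4.94/48.14 = 0.4686 d⁻¹.
θ_c = 1/(μ − k_d) = 1/(0.4686 − 0.103) = 1/0.3656 = 2.735 d.

θ_c ≈ 2.73 d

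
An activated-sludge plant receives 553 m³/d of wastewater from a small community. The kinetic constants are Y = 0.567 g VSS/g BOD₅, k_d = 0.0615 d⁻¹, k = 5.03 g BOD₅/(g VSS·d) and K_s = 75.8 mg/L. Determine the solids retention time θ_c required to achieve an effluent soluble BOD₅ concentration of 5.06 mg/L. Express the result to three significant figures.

From 1/θ_c = Y·k·S/(K_s + S) − k_d: Y·k·S/(K_s+S) = 0.567 × 5.03 × 5.06 / (75.8 + 5.06) = 0.1785 d⁻¹.
Then 1/θ_c = μ − k_d = 0.1785 − 0.0615 = 0.1170 d⁻¹, giving θ_c = 8.549 d.

θ_c ≈ 8.55 d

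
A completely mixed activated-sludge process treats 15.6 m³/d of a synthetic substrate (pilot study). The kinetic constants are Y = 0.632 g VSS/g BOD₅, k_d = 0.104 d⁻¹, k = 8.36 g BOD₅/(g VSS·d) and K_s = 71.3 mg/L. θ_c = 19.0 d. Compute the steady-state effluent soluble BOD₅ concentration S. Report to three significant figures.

S ≈ 2.18 mg/L

For a completely mixed reactor with recycle the Lawrence–McCarty relation gives S = K_s·(1 + k_d·θ_c) / [θ_c·(Y·k − k_d) − 1] = 71.3 × (1 + 0.104 × 19.0) / [19.0 × (0.632 × 8.36 − 0.104) − 1] = 212.2 / 97.41 = 2.178 mg/L.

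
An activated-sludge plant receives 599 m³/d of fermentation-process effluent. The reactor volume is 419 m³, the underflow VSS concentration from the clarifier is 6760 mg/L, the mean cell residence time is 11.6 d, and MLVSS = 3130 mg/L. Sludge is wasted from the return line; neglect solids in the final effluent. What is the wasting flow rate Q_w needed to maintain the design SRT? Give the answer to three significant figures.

θ_c = V·X/(Q_w·X_r) when wasting from the recycle, so Q_w = V·X/(θ_c·X_r) = 419.0 × 3130 / (11.6 × 6760) = 16.72 m³/d.

Q_w ≈ 16.7 m³/d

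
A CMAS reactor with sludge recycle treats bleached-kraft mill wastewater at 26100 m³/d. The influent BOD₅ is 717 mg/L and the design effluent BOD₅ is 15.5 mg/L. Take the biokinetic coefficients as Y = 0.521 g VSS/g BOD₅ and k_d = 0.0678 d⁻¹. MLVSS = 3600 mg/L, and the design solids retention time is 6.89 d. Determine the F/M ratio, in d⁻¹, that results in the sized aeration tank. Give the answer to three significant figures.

F/M ≈ 0.418 d⁻¹

Rearranging the biomass balance for a CMAS with decay, V = Y·Q·ΔS·θ_c / [X·(1+k_d θ_c)] = 0.521 × 26100 × (717 − 15.5) × 6.89 / [3600 × (1 + 0.0678 × 6.89)] = 6.57×10^7 / 5282 = 12444 m³.
Food-to-microorganism ratio F/M = Q S₀ / (V X) = 26100 × 717 / (12444 × 3600) = 0.4177 d⁻¹.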